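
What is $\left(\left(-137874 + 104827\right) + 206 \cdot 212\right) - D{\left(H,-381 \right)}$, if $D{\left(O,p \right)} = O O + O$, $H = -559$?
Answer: $-301297$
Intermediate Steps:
$D{\left(O,p \right)} = O + O^{2}$ ($D{\left(O,p \right)} = O^{2} + O = O + O^{2}$)
$\left(\left(-137874 + 104827\right) + 206 \cdot 212\right) - D{\left(H,-381 \right)} = \left(\left(-137874 + 104827\right) + 206 \cdot 212\right) - - 559 \left(1 - 559\right) = \left(-33047 + 43672\right) - \left(-559\right) \left(-558\right) = 10625 - 311922 = -301297$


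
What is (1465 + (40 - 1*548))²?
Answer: 915849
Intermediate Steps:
(1465 + (40 - 1*548))² = (1465 + (40 - 548))² = (1465 - 508)² = 957² = 915849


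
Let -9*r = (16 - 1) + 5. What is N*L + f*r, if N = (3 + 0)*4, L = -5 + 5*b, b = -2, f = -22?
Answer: -1180/9 ≈ -131.11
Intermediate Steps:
r = -20/9 (r = -((16 - 1) + 5)/9 = -(15 + 5)/9 = -1/9*20 = -20/9 ≈ -2.2222)
L = -15 (L = -5 + 5*(-2) = -5 - 10 = -15)
N = 12 (N = 3*4 = 12)
N*L + f*r = 12*(-15) - 22*(-20/9) = -180 + 440/9 = -1180/9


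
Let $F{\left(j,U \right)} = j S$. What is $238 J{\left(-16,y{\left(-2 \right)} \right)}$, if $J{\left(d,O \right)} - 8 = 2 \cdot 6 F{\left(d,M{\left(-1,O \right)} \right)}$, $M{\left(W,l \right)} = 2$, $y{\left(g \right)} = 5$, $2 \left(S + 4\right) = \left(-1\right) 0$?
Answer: $184688$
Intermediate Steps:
$S = -4$ ($S = -4 + \frac{\left(-1\right) 0}{2} = -4 + \frac{1}{2} \cdot 0 = -4 + 0 = -4$)
$F{\left(j,U \right)} = - 4 j$ ($F{\left(j,U \right)} = j \left(-4\right) = - 4 j$)
$J{\left(d,O \right)} = 8 - 48 d$ ($J{\left(d,O \right)} = 8 + 2 \cdot 6 \left(- 4 d\right) = 8 + 12 \left(- 4 d\right) = 8 - 48 d$)
$238 J{\left(-16,y{\left(-2 \right)} \right)} = 238 \left(8 - -768\right) = 238 \left(8 + 768\right) = 238 \cdot 776 = 184688$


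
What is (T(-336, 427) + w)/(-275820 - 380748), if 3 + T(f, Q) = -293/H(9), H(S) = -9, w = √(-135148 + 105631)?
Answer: -133/2954556 - I*√29517/656568 ≈ -4.5015e-5 - 0.00026167*I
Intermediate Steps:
w = I*√29517 (w = √(-29517) = I*√29517 ≈ 171.81*I)
T(f, Q) = 266/9 (T(f, Q) = -3 - 293/(-9) = -3 - 293*(-⅑) = -3 + 293/9 = 266/9)
(T(-336, 427) + w)/(-275820 - 380748) = (266/9 + I*√29517)/(-275820 - 380748) = (266/9 + I*√29517)/(-656568) = (266/9 + I*√29517)*(-1/656568) = -133/2954556 - I*√29517/656568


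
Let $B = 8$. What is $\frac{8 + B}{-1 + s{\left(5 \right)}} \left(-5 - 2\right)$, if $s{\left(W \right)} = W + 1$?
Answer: $- \frac{112}{5} \approx -22.4$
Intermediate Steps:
$s{\left(W \right)} = 1 + W$
$\frac{8 + B}{-1 + s{\left(5 \right)}} \left(-5 - 2\right) = \frac{8 + 8}{-1 + \left(1 + 5\right)} \left(-5 - 2\right) = \frac{16}{-1 + 6} \left(-7\right) = \frac{16}{5} \left(-7\right) = - \frac{112}{5}$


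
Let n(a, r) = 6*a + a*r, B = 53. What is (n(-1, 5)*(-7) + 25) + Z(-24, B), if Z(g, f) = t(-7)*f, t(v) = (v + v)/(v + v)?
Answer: 155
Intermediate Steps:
t(v) = 1 (t(v) = (2*v)/((2*v)) = (2*v)*(1/(2*v)) = 1)
Z(g, f) = f (Z(g, f) = 1*f = f)
(n(-1, 5)*(-7) + 25) + Z(-24, B) = (-(6 + 5)*(-7) + 25) + 53 = (-1*11*(-7) + 25) + 53 = (-11*(-7) + 25) + 53 = (77 + 25) + 53 = 102 + 53 = 155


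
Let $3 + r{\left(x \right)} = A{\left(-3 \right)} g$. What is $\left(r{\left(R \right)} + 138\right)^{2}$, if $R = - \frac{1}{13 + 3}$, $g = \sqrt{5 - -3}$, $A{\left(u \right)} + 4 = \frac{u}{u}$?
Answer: $18297 - 1620 \sqrt{2} \approx 16006.0$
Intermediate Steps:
$A{\left(u \right)} = -3$ ($A{\left(u \right)} = -4 + \frac{u}{u} = -4 + 1 = -3$)
$g = 2 \sqrt{2}$ ($g = \sqrt{5 + \left(-1 + 4\right)} = \sqrt{5 + 3} = \sqrt{8} = 2 \sqrt{2} \approx 2.8284$)
$R = - \frac{1}{16} \approx -0.0625$
$r{\left(x \right)} = -3 - 6 \sqrt{2}$ ($r{\left(x \right)} = -3 - 3 \cdot 2 \sqrt{2} = -3 - 6 \sqrt{2}$)
$\left(r{\left(R \right)} + 138\right)^{2} = \left(\left(-3 - 6 \sqrt{2}\right) + 138\right)^{2} = \left(135 - 6 \sqrt{2}\right)^{2}$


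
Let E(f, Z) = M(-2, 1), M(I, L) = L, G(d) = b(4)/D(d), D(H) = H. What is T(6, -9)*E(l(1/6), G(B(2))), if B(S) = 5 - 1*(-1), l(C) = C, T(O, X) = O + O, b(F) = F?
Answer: 12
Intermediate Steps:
T(O, X) = 2*O
B(S) = 6 (B(S) = 5 + 1 = 6)
G(d) = 4/d
E(f, Z) = 1
T(6, -9)*E(l(1/6), G(B(2))) = (2*6)*1 = 12*1 = 12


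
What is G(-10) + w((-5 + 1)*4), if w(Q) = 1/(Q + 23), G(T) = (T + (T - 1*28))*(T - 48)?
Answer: 19489/7 ≈ 2784.1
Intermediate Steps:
G(T) = (-48 + T)*(-28 + 2*T) (G(T) = (T + (T - 28))*(-48 + T) = (T + (-28 + T))*(-48 + T) = (-28 + 2*T)*(-48 + T) = (-48 + T)*(-28 + 2*T))
w(Q) = 1/(23 + Q)
G(-10) + w((-5 + 1)*4) = (1344 - 124*(-10) + 2*(-10)**2) + 1/(23 + (-5 + 1)*4) = (1344 + 1240 + 2*100) + 1/(23 - 4*4) = (1344 + 1240 + 200) + 1/(23 - 16) = 2784 + 1/7 = 19489/7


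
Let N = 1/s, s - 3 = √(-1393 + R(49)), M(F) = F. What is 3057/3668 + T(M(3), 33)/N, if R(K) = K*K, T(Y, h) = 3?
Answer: 36069/3668 + 36*√7 ≈ 105.08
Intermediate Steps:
R(K) = K²
s = 3 + 12*√7 (s = 3 + √(-1393 + 49²) = 3 + √(-1393 + 2401) = 3 + √1008 = 3 + 12*√7 ≈ 34.749)
N = 1/(3 + 12*√7) ≈ 0.028778
3057/3668 + T(M(3), 33)/N = 3057/3668 + 3/(-1/333 + 4*√7/333)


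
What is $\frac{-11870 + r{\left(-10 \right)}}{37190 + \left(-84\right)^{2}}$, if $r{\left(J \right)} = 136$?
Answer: $- \frac{5867}{22123} \approx -0.2652$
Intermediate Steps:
$\frac{-11870 + r{\left(-10 \right)}}{37190 + \left(-84\right)^{2}} = \frac{-11870 + 136}{37190 + \left(-84\right)^{2}} = - \frac{11734}{37190 + 7056} = - \frac{11734}{44246} = \left(-11734\right) \frac{1}{44246} = - \frac{5867}{22123}$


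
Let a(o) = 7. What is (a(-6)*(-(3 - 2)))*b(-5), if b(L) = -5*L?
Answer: -175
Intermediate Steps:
(a(-6)*(-(3 - 2)))*b(-5) = (7*(-(3 - 2)))*(-5*(-5)) = (7*(-1*1))*25 = (7*(-1))*25 = -7*25 = -175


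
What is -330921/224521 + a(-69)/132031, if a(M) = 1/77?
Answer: -305842793446/207506125057 ≈ -1.4739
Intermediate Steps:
a(M) = 1/77
-330921/224521 + a(-69)/132031 = -330921/224521 + (1/77)/132031 = -330921*1/224521 + (1/77)*(1/132031) = -330921/224521 + 1/10166387 = -305842793446/207506125057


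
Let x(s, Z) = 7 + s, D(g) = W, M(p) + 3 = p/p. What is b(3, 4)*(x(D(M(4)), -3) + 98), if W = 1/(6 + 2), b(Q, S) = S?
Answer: 841/2 ≈ 420.50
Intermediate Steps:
W = ⅛ (W = 1/8 = ⅛ ≈ 0.12500)
M(p) = -2 (M(p) = -3 + p/p = -3 + 1 = -2)
D(g) = ⅛
b(3, 4)*(x(D(M(4)), -3) + 98) = 4*((7 + ⅛) + 98) = 4*(57/8 + 98) = 4*(841/8) = 841/2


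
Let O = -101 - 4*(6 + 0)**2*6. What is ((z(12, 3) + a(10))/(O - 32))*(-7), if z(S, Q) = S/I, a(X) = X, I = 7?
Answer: 82/997 ≈ 0.082247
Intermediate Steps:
z(S, Q) = S/7
O = -965 (O = -101 - 4*6**2*6 = -101 - 4*36*6 = -101 - 144*6 = -101 - 864 = -965)
((z(12, 3) + a(10))/(O - 32))*(-7) = (((1/7)*12 + 10)/(-965 - 32))*(-7) = ((12/7 + 10)/(-997))*(-7) = ((82/7)*(-1/997))*(-7) = -82/6979*(-7) = 82/997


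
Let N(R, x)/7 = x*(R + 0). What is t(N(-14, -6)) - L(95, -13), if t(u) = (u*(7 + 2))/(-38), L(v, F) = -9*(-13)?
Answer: -4869/19 ≈ -256.26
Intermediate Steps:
N(R, x) = 7*R*x (N(R, x) = 7*(x*(R + 0)) = 7*(x*R) = 7*(R*x) = 7*R*x)
L(v, F) = 117
t(u) = -9*u/38 (t(u) = (u*9)*(-1/38) = (9*u)*(-1/38) = -9*u/38)
t(N(-14, -6)) - L(95, -13) = -63*(-14)*(-6)/38 - 1*117 = -9/38*588 - 117 = -2646/19 - 117 = -4869/19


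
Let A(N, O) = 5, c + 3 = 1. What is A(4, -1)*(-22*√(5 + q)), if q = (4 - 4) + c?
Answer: -110*√3 ≈ -190.53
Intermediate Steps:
c = -2 (c = -3 + 1 = -2)
q = -2 (q = (4 - 4) - 2 = 0 - 2 = -2)
A(4, -1)*(-22*√(5 + q)) = 5*(-22*√(5 - 2)) = 5*(-22*√3) = -110*√3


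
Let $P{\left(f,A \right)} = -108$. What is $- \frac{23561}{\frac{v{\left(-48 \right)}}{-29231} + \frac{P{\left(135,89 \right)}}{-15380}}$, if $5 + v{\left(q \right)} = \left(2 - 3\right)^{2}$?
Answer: $- \frac{2648096067395}{804617} \approx -3.2911 \cdot 10^{6}$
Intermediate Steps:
$v{\left(q \right)} = -4$ ($v{\left(q \right)} = -5 + \left(2 - 3\right)^{2} = -5 + \left(-1\right)^{2} = -5 + 1 = -4$)
$- \frac{23561}{\frac{v{\left(-48 \right)}}{-29231} + \frac{P{\left(135,89 \right)}}{-15380}} = - \frac{23561}{- \frac{4}{-29231} - \frac{108}{-15380}} = - \frac{23561}{\left(-4\right) \left(- \frac{1}{29231}\right) - - \frac{27}{3845}} = - \frac{23561}{\frac{4}{29231} + \frac{27}{3845}} = - \frac{23561}{\frac{804617}{112393195}} = \left(-23561\right) \frac{112393195}{804617} = - \frac{2648096067395}{804617}$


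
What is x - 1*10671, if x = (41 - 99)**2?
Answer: -7307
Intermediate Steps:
x = 3364 (x = (-58)**2 = 3364)
x - 1*10671 = 3364 - 1*10671 = 3364 - 10671 = -7307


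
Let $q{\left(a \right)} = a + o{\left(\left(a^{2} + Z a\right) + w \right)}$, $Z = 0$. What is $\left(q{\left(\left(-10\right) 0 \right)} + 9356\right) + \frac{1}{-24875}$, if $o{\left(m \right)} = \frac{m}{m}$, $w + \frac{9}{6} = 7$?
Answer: $\frac{232755374}{24875} \approx 9357.0$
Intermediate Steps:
$w = \frac{11}{2}$ ($w = - \frac{3}{2} + 7 = \frac{11}{2} \approx 5.5$)
$o{\left(m \right)} = 1$
$q{\left(a \right)} = 1 + a$ ($q{\left(a \right)} = a + 1 = 1 + a$)
$\left(q{\left(\left(-10\right) 0 \right)} + 9356\right) + \frac{1}{-24875} = \left(\left(1 - 0\right) + 9356\right) + \frac{1}{-24875} = \left(\left(1 + 0\right) + 9356\right) - \frac{1}{24875} = \left(1 + 9356\right) - \frac{1}{24875} = 9357 - \frac{1}{24875} = \frac{232755374}{24875}$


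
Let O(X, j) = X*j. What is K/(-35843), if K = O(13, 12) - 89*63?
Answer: 5451/35843 ≈ 0.15208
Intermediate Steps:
K = -5451 (K = 13*12 - 89*63 = 156 - 5607 = -5451)
K/(-35843) = -5451/(-35843) = -5451*(-1/35843) = 5451/35843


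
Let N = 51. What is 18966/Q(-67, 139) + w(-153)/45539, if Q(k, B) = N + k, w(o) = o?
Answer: -431847561/364312 ≈ -1185.4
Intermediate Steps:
Q(k, B) = 51 + k
18966/Q(-67, 139) + w(-153)/45539 = 18966/(51 - 67) - 153/45539 = 18966/(-16) - 153*1/45539 = 18966*(-1/16) - 153/45539 = -9483/8 - 153/45539 = -431847561/364312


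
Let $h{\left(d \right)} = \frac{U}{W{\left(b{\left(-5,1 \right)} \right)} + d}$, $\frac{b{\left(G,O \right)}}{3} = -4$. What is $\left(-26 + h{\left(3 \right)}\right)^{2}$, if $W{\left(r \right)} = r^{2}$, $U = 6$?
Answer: $\frac{1617984}{2401} \approx 673.88$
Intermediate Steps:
$b{\left(G,O \right)} = -12$ ($b{\left(G,O \right)} = 3 \left(-4\right) = -12$)
$h{\left(d \right)} = \frac{6}{144 + d}$ ($h{\left(d \right)} = \frac{6}{\left(-12\right)^{2} + d} = \frac{6}{144 + d}$)
$\left(-26 + h{\left(3 \right)}\right)^{2} = \left(-26 + \frac{6}{144 + 3}\right)^{2} = \left(-26 + \frac{6}{147}\right)^{2} = \left(-26 + 6 \cdot \frac{1}{147}\right)^{2} = \left(-26 + \frac{2}{49}\right)^{2} = \left(- \frac{1272}{49}\right)^{2} = \frac{1617984}{2401}$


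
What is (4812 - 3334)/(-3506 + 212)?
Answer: -739/1647 ≈ -0.44869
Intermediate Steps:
(4812 - 3334)/(-3506 + 212) = 1478/(-3294) = 1478*(-1/3294) = -739/1647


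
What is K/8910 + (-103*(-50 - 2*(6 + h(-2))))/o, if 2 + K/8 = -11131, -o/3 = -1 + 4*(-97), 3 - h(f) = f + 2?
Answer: -769112/192555 ≈ -3.9942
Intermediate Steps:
h(f) = 1 - f (h(f) = 3 - (f + 2) = 3 - (2 + f) = 3 + (-2 - f) = 1 - f)
o = 1167 (o = -3*(-1 + 4*(-97)) = -3*(-1 - 388) = -3*(-389) = 1167)
K = -89064 (K = -16 + 8*(-11131) = -16 - 89048 = -89064)
K/8910 + (-103*(-50 - 2*(6 + h(-2))))/o = -89064/8910 - 103*(-50 - 2*(6 + (1 - 1*(-2))))/1167 = -89064*1/8910 - 103*(-50 - 2*(6 + (1 + 2)))*(1/1167) = -4948/495 - 103*(-50 - 2*(6 + 3))*(1/1167) = -4948/495 - 103*(-50 - 2*9)*(1/1167) = -4948/495 - 103*(-50 - 18)*(1/1167) = -4948/495 - 103*(-68)*(1/1167) = -4948/495 + 7004*(1/1167) = -4948/495 + 7004/1167 = -769112/192555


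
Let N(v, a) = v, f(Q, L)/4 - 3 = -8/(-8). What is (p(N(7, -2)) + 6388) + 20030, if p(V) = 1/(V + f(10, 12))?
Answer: 607615/23 ≈ 26418.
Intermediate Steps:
f(Q, L) = 16 (f(Q, L) = 12 + 4*(-8/(-8)) = 12 + 4*(-8*(-⅛)) = 12 + 4*1 = 12 + 4 = 16)
p(V) = 1/(16 + V) (p(V) = 1/(V + 16) = 1/(16 + V))
(p(N(7, -2)) + 6388) + 20030 = (1/(16 + 7) + 6388) + 20030 = (1/23 + 6388) + 20030 = 146925/23 + 20030 = 607615/23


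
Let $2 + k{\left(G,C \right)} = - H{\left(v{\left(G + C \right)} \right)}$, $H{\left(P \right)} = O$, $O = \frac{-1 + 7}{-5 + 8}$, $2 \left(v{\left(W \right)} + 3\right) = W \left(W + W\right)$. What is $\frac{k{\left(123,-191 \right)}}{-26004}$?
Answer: $\frac{1}{6501} \approx 0.00015382$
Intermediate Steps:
$v{\left(W \right)} = -3 + W^{2}$ ($v{\left(W \right)} = -3 + \frac{W \left(W + W\right)}{2} = -3 + \frac{W 2 W}{2} = -3 + \frac{2 W^{2}}{2} = -3 + W^{2}$)
$O = 2$ ($O = \frac{6}{3} = 6 \cdot \frac{1}{3} = 2$)
$H{\left(P \right)} = 2$
$k{\left(G,C \right)} = -4$ ($k{\left(G,C \right)} = -2 - 2 = -4$)
$\frac{k{\left(123,-191 \right)}}{-26004} = - \frac{4}{-26004} = \left(-4\right) \left(- \frac{1}{26004}\right) = \frac{1}{6501}$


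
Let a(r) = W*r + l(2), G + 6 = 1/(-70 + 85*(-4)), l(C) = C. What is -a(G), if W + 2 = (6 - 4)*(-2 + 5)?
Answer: 4512/205 ≈ 22.010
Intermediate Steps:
W = 4 (W = -2 + (6 - 4)*(-2 + 5) = -2 + 2*3 = -2 + 6 = 4)
G = -2461/410 (G = -6 + 1/(-70 + 85*(-4)) = -6 + 1/(-70 - 340) = -6 + 1/(-410) = -6 - 1/410 = -2461/410 ≈ -6.0024)
a(r) = 2 + 4*r (a(r) = 4*r + 2 = 2 + 4*r)
-a(G) = -(2 + 4*(-2461/410)) = -(2 - 4922/205) = -1*(-4512/205) = 4512/205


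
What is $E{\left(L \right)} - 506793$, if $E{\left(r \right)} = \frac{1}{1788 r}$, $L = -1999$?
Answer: $- \frac{1811385622117}{3574212} \approx -5.0679 \cdot 10^{5}$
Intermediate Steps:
$E{\left(r \right)} = \frac{1}{1788 r}$
$E{\left(L \right)} - 506793 = \frac{1}{1788 \left(-1999\right)} - 506793 = \frac{1}{1788} \left(- \frac{1}{1999}\right) - 506793 = - \frac{1}{3574212} - 506793 = - \frac{1811385622117}{3574212}$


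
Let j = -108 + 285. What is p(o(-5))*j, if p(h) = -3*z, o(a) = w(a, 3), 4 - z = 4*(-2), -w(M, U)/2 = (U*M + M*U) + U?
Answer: -6372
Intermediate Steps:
w(M, U) = -2*U - 4*M*U (w(M, U) = -2*((U*M + M*U) + U) = -2*((M*U + M*U) + U) = -2*(2*M*U + U) = -2*(U + 2*M*U) = -2*U - 4*M*U)
z = 12 (z = 4 - 4*(-2) = 4 - 1*(-8) = 4 + 8 = 12)
o(a) = -6 - 12*a (o(a) = -2*3*(1 + 2*a) = -6 - 12*a)
p(h) = -36 (p(h) = -3*12 = -36)
j = 177
p(o(-5))*j = -36*177 = -6372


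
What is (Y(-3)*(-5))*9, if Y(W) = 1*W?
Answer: 135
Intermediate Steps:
Y(W) = W
(Y(-3)*(-5))*9 = -3*(-5)*9 = 15*9 = 135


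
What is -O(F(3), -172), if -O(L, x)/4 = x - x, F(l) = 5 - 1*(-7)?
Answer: 0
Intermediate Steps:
F(l) = 12 (F(l) = 5 + 7 = 12)
O(L, x) = 0 (O(L, x) = -4*(x - x) = -4*0 = 0)
-O(F(3), -172) = -1*0 = 0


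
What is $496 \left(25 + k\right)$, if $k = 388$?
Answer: $204848$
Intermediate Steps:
$496 \left(25 + k\right) = 496 \left(25 + 388\right) = 496 \cdot 413 = 204848$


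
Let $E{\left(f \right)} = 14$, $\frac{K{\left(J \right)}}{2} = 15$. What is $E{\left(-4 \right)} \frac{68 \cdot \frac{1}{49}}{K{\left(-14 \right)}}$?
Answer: $\frac{68}{105} \approx 0.64762$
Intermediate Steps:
$K{\left(J \right)} = 30$ ($K{\left(J \right)} = 2 \cdot 15 = 30$)
$E{\left(-4 \right)} \frac{68 \cdot \frac{1}{49}}{K{\left(-14 \right)}} = 14 \frac{68 \cdot \frac{1}{49}}{30} = 14 \cdot 68 \cdot \frac{1}{49} \cdot \frac{1}{30} = 14 \cdot \frac{68}{49} \cdot \frac{1}{30} = 14 \cdot \frac{34}{735} = \frac{68}{105}$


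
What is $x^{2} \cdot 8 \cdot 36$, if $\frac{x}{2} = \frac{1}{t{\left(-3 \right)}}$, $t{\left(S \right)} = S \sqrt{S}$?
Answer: $- \frac{128}{3} \approx -42.667$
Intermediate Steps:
$t{\left(S \right)} = S^{\frac{3}{2}}$
$x = \frac{2 i \sqrt{3}}{9}$ ($x = \frac{2}{\left(-3\right)^{\frac{3}{2}}} = \frac{2}{\left(-3\right) i \sqrt{3}} = 2 \frac{i \sqrt{3}}{9} = \frac{2 i \sqrt{3}}{9} \approx 0.3849 i$)
$x^{2} \cdot 8 \cdot 36 = \left(\frac{2 i \sqrt{3}}{9}\right)^{2} \cdot 8 \cdot 36 = \left(- \frac{4}{27}\right) 8 \cdot 36 = \left(- \frac{32}{27}\right) 36 = - \frac{128}{3}$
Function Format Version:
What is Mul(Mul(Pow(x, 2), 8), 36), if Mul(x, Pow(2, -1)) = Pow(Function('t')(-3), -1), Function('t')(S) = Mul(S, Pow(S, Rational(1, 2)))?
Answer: Rational(-128, 3) ≈ -42.667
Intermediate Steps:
Function('t')(S) = Pow(S, Rational(3, 2))
x = Mul(Rational(2, 9), I, Pow(3, Rational(1, 2))) (x = Mul(2, Pow(Pow(-3, Rational(3, 2)), -1)) = Mul(2, Pow(Mul(-3, I, Pow(3, Rational(1, 2))), -1)) = Mul(2, Mul(Rational(1, 9), I, Pow(3, Rational(1, 2)))) = Mul(Rational(2, 9), I, Pow(3, Rational(1, 2))) ≈ Mul(0.38490, I))
Mul(Mul(Pow(x, 2), 8), 36) = Mul(Mul(Pow(Mul(Rational(2, 9), I, Pow(3, Rational(1, 2))), 2), 8), 36) = Mul(Mul(Rational(-4, 27), 8), 36) = Mul(Rational(-32, 27), 36) = Rational(-128, 3)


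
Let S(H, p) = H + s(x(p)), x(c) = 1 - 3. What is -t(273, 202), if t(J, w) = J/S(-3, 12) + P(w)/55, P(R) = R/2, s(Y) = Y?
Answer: 2902/55 ≈ 52.764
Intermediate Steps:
x(c) = -2
P(R) = R/2 (P(R) = R*(½) = R/2)
S(H, p) = -2 + H (S(H, p) = H - 2 = -2 + H)
t(J, w) = -J/5 + w/110 (t(J, w) = J/(-2 - 3) + (w/2)/55 = J/(-5) + (w/2)*(1/55) = J*(-⅕) + w/110 = -J/5 + w/110)
-t(273, 202) = -(-⅕*273 + (1/110)*202) = -(-273/5 + 101/55) = -1*(-2902/55) = 2902/55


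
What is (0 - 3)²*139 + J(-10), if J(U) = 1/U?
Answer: 12509/10 ≈ 1250.9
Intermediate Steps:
(0 - 3)²*139 + J(-10) = (0 - 3)²*139 + 1/(-10) = (-3)²*139 - ⅒ = 9*139 - ⅒ = 1251 - ⅒ = 12509/10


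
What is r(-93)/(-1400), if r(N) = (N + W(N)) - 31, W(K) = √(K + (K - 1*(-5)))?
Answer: 31/350 - I*√181/1400 ≈ 0.088571 - 0.0096097*I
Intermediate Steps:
W(K) = √(5 + 2*K) (W(K) = √(K + (K + 5)) = √(K + (5 + K)) = √(5 + 2*K))
r(N) = -31 + N + √(5 + 2*N) (r(N) = (N + √(5 + 2*N)) - 31 = -31 + N + √(5 + 2*N))
r(-93)/(-1400) = (-31 - 93 + √(5 + 2*(-93)))/(-1400) = (-31 - 93 + √(5 - 186))*(-1/1400) = (-31 - 93 + √(-181))*(-1/1400) = (-31 - 93 + I*√181)*(-1/1400) = (-124 + I*√181)*(-1/1400) = 31/350 - I*√181/1400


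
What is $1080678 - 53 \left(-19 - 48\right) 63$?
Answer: $1304391$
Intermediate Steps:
$1080678 - 53 \left(-19 - 48\right) 63 = 1080678 - 53 \left(-67\right) 63 = 1080678 - \left(-3551\right) 63 = 1080678 - -223713 = 1080678 + 223713 = 1304391$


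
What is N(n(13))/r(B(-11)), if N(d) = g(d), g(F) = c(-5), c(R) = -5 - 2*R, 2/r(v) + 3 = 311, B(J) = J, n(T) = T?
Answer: 770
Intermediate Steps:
r(v) = 1/154 (r(v) = 2/(-3 + 311) = 2/308 = 2*(1/308) = 1/154)
g(F) = 5 (g(F) = -5 - 2*(-5) = -5 + 10 = 5)
N(d) = 5
N(n(13))/r(B(-11)) = 5/(1/154) = 5*154 = 770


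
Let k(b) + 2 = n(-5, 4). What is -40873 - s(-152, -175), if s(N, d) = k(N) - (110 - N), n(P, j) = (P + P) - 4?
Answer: -40595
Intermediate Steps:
n(P, j) = -4 + 2*P (n(P, j) = 2*P - 4 = -4 + 2*P)
k(b) = -16 (k(b) = -2 + (-4 + 2*(-5)) = -2 + (-4 - 10) = -2 - 14 = -16)
s(N, d) = -126 + N (s(N, d) = -16 - (110 - N) = -16 + (-110 + N) = -126 + N)
-40873 - s(-152, -175) = -40873 - (-126 - 152) = -40873 - 1*(-278) = -40873 + 278 = -40595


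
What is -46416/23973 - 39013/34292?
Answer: -842318707/274027372 ≈ -3.0738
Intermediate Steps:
-46416/23973 - 39013/34292 = -46416*1/23973 - 39013*1/34292 = -15472/7991 - 39013/34292 = -842318707/274027372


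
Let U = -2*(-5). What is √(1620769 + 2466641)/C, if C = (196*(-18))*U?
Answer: -√4087410/35280 ≈ -0.057305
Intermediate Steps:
U = 10
C = -35280 (C = (196*(-18))*10 = -3528*10 = -35280)
√(1620769 + 2466641)/C = √(1620769 + 2466641)/(-35280) = √4087410*(-1/35280) = -√4087410/35280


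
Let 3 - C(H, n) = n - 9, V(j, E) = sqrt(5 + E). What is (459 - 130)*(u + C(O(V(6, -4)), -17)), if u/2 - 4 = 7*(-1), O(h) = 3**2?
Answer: 7567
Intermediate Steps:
O(h) = 9
C(H, n) = 12 - n (C(H, n) = 3 - (n - 9) = 3 - (-9 + n) = 3 + (9 - n) = 12 - n)
u = -6 (u = 8 + 2*(7*(-1)) = 8 + 2*(-7) = 8 - 14 = -6)
(459 - 130)*(u + C(O(V(6, -4)), -17)) = (459 - 130)*(-6 + (12 - 1*(-17))) = 329*(-6 + (12 + 17)) = 329*(-6 + 29) = 329*23 = 7567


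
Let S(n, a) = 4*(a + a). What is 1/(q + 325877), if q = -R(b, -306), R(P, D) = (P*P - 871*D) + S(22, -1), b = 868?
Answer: -1/694065 ≈ -1.4408e-6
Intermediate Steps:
S(n, a) = 8*a (S(n, a) = 4*(2*a) = 8*a)
R(P, D) = -8 + P² - 871*D (R(P, D) = (P*P - 871*D) + 8*(-1) = (P² - 871*D) - 8 = -8 + P² - 871*D)
q = -1019942 (q = -(-8 + 868² - 871*(-306)) = -(-8 + 753424 + 266526) = -1*1019942 = -1019942)
1/(q + 325877) = 1/(-1019942 + 325877) = 1/(-694065) = -1/694065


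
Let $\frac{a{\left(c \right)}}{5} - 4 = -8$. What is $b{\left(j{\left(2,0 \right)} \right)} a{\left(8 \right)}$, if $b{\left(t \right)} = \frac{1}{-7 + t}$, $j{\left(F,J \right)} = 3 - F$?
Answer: $\frac{10}{3} \approx 3.3333$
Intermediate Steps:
$a{\left(c \right)} = -20$ ($a{\left(c \right)} = 20 + 5 \left(-8\right) = 20 - 40 = -20$)
$b{\left(j{\left(2,0 \right)} \right)} a{\left(8 \right)} = \frac{1}{-7 + \left(3 - 2\right)} \left(-20\right) = \frac{1}{-7 + 1} \left(-20\right) = \frac{1}{-6} \left(-20\right) = \left(- \frac{1}{6}\right) \left(-20\right) = \frac{10}{3}$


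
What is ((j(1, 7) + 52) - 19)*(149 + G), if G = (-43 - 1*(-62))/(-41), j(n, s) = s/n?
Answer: 243600/41 ≈ 5941.5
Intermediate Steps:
G = -19/41 (G = (-43 + 62)*(-1/41) = 19*(-1/41) = -19/41 ≈ -0.46341)
((j(1, 7) + 52) - 19)*(149 + G) = ((7/1 + 52) - 19)*(149 - 19/41) = ((7*1 + 52) - 19)*(6090/41) = ((7 + 52) - 19)*(6090/41) = (59 - 19)*(6090/41) = 40*(6090/41) = 243600/41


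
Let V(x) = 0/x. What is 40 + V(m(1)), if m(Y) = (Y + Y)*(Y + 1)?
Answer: 40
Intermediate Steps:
m(Y) = 2*Y*(1 + Y) (m(Y) = (2*Y)*(1 + Y) = 2*Y*(1 + Y))
V(x) = 0
40 + V(m(1)) = 40 + 0 = 40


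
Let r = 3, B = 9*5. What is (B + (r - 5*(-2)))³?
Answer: 195112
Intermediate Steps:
B = 45
(B + (r - 5*(-2)))³ = (45 + (3 - 5*(-2)))³ = (45 + (3 + 10))³ = (45 + 13)³ = 58³ = 195112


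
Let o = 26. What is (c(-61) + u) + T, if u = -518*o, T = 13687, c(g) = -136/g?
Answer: 13495/61 ≈ 221.23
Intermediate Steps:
u = -13468 (u = -518*26 = -13468)
(c(-61) + u) + T = (-136/(-61) - 13468) + 13687 = (-136*(-1/61) - 13468) + 13687 = (136/61 - 13468) + 13687 = -821412/61 + 13687 = 13495/61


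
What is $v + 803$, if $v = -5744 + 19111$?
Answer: $14170$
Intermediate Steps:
$v = 13367$
$v + 803 = 13367 + 803 = 14170$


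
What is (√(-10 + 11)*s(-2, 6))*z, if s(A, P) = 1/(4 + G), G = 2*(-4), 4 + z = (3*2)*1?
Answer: -½ ≈ -0.50000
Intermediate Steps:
z = 2 (z = -4 + (3*2)*1 = -4 + 6*1 = -4 + 6 = 2)
G = -8
s(A, P) = -¼ (s(A, P) = 1/(4 - 8) = 1/(-4) = -¼)
(√(-10 + 11)*s(-2, 6))*z = (√(-10 + 11)*(-¼))*2 = (√1*(-¼))*2 = (1*(-¼))*2 = -¼*2 = -½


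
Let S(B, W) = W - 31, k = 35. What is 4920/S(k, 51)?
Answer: 246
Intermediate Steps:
S(B, W) = -31 + W
4920/S(k, 51) = 4920/(-31 + 51) = 4920/20 = 4920*(1/20) = 246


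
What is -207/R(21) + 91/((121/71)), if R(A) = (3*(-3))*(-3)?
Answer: 16600/363 ≈ 45.730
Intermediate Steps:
R(A) = 27 (R(A) = -9*(-3) = 27)
-207/R(21) + 91/((121/71)) = -207/27 + 91/((121/71)) = -207*1/27 + 91/((121*(1/71))) = -23/3 + 91/(121/71) = -23/3 + 91*(71/121) = -23/3 + 6461/121 = 16600/363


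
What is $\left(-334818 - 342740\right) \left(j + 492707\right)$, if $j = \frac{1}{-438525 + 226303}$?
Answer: $- \frac{35423838337512387}{106111} \approx -3.3384 \cdot 10^{11}$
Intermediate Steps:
$j = - \frac{1}{212222}$ ($j = \frac{1}{-212222} = - \frac{1}{212222} \approx -4.712 \cdot 10^{-6}$)
$\left(-334818 - 342740\right) \left(j + 492707\right) = \left(-334818 - 342740\right) \left(- \frac{1}{212222} + 492707\right) = \left(-677558\right) \frac{104563264953}{212222} = - \frac{35423838337512387}{106111}$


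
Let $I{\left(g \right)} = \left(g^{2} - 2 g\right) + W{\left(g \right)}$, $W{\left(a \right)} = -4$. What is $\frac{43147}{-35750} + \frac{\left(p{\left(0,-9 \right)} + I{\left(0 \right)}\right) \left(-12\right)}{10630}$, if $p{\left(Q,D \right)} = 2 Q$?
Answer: $- \frac{3514897}{2923250} \approx -1.2024$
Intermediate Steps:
$I{\left(g \right)} = -4 + g^{2} - 2 g$ ($I{\left(g \right)} = \left(g^{2} - 2 g\right) - 4 = -4 + g^{2} - 2 g$)
$\frac{43147}{-35750} + \frac{\left(p{\left(0,-9 \right)} + I{\left(0 \right)}\right) \left(-12\right)}{10630} = \frac{43147}{-35750} + \frac{\left(2 \cdot 0 - \left(4 - 0^{2}\right)\right) \left(-12\right)}{10630} = 43147 \left(- \frac{1}{35750}\right) + \left(0 + \left(-4 + 0 + 0\right)\right) \left(-12\right) \frac{1}{10630} = - \frac{3319}{2750} + \left(0 - 4\right) \left(-12\right) \frac{1}{10630} = - \frac{3319}{2750} + \left(-4\right) \left(-12\right) \frac{1}{10630} = - \frac{3319}{2750} + 48 \cdot \frac{1}{10630} = - \frac{3319}{2750} + \frac{24}{5315} = - \frac{3514897}{2923250}$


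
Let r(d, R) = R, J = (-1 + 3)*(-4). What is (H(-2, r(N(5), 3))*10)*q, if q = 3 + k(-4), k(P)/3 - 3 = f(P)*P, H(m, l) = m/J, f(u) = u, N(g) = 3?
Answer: 150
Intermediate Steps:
J = -8 (J = 2*(-4) = -8)
H(m, l) = -m/8 (H(m, l) = m/(-8) = m*(-⅛) = -m/8)
k(P) = 9 + 3*P² (k(P) = 9 + 3*(P*P) = 9 + 3*P²)
q = 60 (q = 3 + (9 + 3*(-4)²) = 3 + (9 + 3*16) = 3 + (9 + 48) = 3 + 57 = 60)
(H(-2, r(N(5), 3))*10)*q = (-⅛*(-2)*10)*60 = ((¼)*10)*60 = (5/2)*60 = 150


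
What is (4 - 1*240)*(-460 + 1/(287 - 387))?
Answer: 2714059/25 ≈ 1.0856e+5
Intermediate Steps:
(4 - 1*240)*(-460 + 1/(287 - 387)) = (4 - 240)*(-460 + 1/(-100)) = -236*(-460 - 1/100) = -236*(-46001/100) = 2714059/25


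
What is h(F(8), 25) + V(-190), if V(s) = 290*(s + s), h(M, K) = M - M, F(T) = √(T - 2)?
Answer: -110200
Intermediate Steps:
F(T) = √(-2 + T)
h(M, K) = 0
V(s) = 580*s (V(s) = 290*(2*s) = 580*s)
h(F(8), 25) + V(-190) = 0 + 580*(-190) = 0 - 110200 = -110200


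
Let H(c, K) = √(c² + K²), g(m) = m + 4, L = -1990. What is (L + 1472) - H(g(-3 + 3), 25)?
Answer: -518 - √641 ≈ -543.32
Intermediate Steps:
g(m) = 4 + m
H(c, K) = √(K² + c²)
(L + 1472) - H(g(-3 + 3), 25) = (-1990 + 1472) - √(25² + (4 + (-3 + 3))²) = -518 - √(625 + (4 + 0)²) = -518 - √(625 + 4²) = -518 - √(625 + 16) = -518 - √641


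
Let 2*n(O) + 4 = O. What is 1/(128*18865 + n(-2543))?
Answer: 2/4826893 ≈ 4.1435e-7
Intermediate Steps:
n(O) = -2 + O/2
1/(128*18865 + n(-2543)) = 1/(128*18865 + (-2 + (1/2)*(-2543))) = 1/(2414720 + (-2 - 2543/2)) = 1/(2414720 - 2547/2) = 1/(4826893/2) = 2/4826893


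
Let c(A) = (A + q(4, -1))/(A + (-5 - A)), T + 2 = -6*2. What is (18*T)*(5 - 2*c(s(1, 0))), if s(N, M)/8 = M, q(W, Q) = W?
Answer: -8316/5 ≈ -1663.2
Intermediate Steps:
s(N, M) = 8*M
T = -14 (T = -2 - 6*2 = -2 - 12 = -14)
c(A) = -⅘ - A/5 (c(A) = (A + 4)/(A + (-5 - A)) = (4 + A)/(-5) = (4 + A)*(-⅕) = -⅘ - A/5)
(18*T)*(5 - 2*c(s(1, 0))) = (18*(-14))*(5 - 2*(-⅘ - 8*0/5)) = -252*(5 - 2*(-⅘ - ⅕*0)) = -252*(5 - 2*(-⅘ + 0)) = -252*(5 - 2*(-⅘)) = -252*(5 + 8/5) = -252*33/5 = -8316/5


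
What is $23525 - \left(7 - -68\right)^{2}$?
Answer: $17900$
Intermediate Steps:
$23525 - \left(7 - -68\right)^{2} = 23525 - \left(7 + 68\right)^{2} = 23525 - 75^{2} = 23525 - 5625 = 17900$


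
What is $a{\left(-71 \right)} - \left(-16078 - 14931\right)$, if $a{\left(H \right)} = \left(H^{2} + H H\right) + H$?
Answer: $41020$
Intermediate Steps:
$a{\left(H \right)} = H + 2 H^{2}$ ($a{\left(H \right)} = \left(H^{2} + H^{2}\right) + H = 2 H^{2} + H = H + 2 H^{2}$)
$a{\left(-71 \right)} - \left(-16078 - 14931\right) = - 71 \left(1 + 2 \left(-71\right)\right) - \left(-16078 - 14931\right) = - 71 \left(1 - 142\right) - \left(-16078 - 14931\right) = \left(-71\right) \left(-141\right) - -31009 = 10011 + 31009 = 41020$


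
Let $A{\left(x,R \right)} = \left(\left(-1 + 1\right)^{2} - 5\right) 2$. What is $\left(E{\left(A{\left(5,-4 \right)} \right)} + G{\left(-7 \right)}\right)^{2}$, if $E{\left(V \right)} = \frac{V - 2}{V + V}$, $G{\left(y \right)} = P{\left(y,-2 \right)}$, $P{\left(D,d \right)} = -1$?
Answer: $\frac{4}{25} \approx 0.16$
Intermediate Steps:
$G{\left(y \right)} = -1$
$A{\left(x,R \right)} = -10$ ($A{\left(x,R \right)} = \left(0^{2} - 5\right) 2 = \left(0 - 5\right) 2 = \left(-5\right) 2 = -10$)
$E{\left(V \right)} = \frac{-2 + V}{2 V}$
$\left(E{\left(A{\left(5,-4 \right)} \right)} + G{\left(-7 \right)}\right)^{2} = \left(\frac{-2 - 10}{2 \left(-10\right)} - 1\right)^{2} = \left(\frac{1}{2} \left(- \frac{1}{10}\right) \left(-12\right) - 1\right)^{2} = \left(\frac{3}{5} - 1\right)^{2} = \left(- \frac{2}{5}\right)^{2} = \frac{4}{25}$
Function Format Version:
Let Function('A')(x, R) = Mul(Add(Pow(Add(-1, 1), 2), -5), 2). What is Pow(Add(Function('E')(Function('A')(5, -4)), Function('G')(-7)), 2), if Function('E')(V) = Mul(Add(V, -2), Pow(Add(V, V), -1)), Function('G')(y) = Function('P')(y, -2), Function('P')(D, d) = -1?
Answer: Rational(4, 25) ≈ 0.16000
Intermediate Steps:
Function('G')(y) = -1
Function('A')(x, R) = -10 (Function('A')(x, R) = Mul(Add(Pow(0, 2), -5), 2) = Mul(Add(0, -5), 2) = Mul(-5, 2) = -10)
Function('E')(V) = Mul(Rational(1, 2), Pow(V, -1), Add(-2, V)) (Function('E')(V) = Mul(Add(-2, V), Pow(Mul(2, V), -1)) = Mul(Add(-2, V), Mul(Rational(1, 2), Pow(V, -1))) = Mul(Rational(1, 2), Pow(V, -1), Add(-2, V)))
Pow(Add(Function('E')(Function('A')(5, -4)), Function('G')(-7)), 2) = Pow(Add(Mul(Rational(1, 2), Pow(-10, -1), Add(-2, -10)), -1), 2) = Pow(Add(Mul(Rational(1, 2), Rational(-1, 10), -12), -1), 2) = Pow(Add(Rational(3, 5), -1), 2) = Pow(Rational(-2, 5), 2) = Rational(4, 25)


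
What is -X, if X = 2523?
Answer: -2523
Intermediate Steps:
-X = -1*2523 = -2523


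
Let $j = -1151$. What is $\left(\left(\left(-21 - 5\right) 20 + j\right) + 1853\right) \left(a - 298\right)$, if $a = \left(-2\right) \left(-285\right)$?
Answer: $49504$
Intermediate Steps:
$a = 570$
$\left(\left(\left(-21 - 5\right) 20 + j\right) + 1853\right) \left(a - 298\right) = \left(\left(\left(-21 - 5\right) 20 - 1151\right) + 1853\right) \left(570 - 298\right) = \left(\left(\left(-26\right) 20 - 1151\right) + 1853\right) 272 = \left(\left(-520 - 1151\right) + 1853\right) 272 = \left(-1671 + 1853\right) 272 = 182 \cdot 272 = 49504$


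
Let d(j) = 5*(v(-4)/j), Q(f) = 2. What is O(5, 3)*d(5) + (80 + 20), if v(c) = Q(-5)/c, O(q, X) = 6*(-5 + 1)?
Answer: 112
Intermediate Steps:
O(q, X) = -24 (O(q, X) = 6*(-4) = -24)
v(c) = 2/c
d(j) = -5/(2*j) (d(j) = 5*((2/(-4))/j) = 5*((2*(-1/4))/j) = 5*(-1/(2*j)) = -5/(2*j))
O(5, 3)*d(5) + (80 + 20) = -(-60)/5 + (80 + 20) = -(-60)/5 + 100 = -24*(-1/2) + 100 = 12 + 100 = 112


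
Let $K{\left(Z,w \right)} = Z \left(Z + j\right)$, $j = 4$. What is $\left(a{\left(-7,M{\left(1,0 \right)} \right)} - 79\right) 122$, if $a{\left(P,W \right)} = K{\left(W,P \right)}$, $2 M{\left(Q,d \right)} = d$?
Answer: $-9638$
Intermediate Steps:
$M{\left(Q,d \right)} = \frac{d}{2}$
$K{\left(Z,w \right)} = Z \left(4 + Z\right)$ ($K{\left(Z,w \right)} = Z \left(Z + 4\right) = Z \left(4 + Z\right)$)
$a{\left(P,W \right)} = W \left(4 + W\right)$
$\left(a{\left(-7,M{\left(1,0 \right)} \right)} - 79\right) 122 = \left(\frac{1}{2} \cdot 0 \left(4 + \frac{1}{2} \cdot 0\right) - 79\right) 122 = \left(0 \left(4 + 0\right) - 79\right) 122 = \left(0 \cdot 4 - 79\right) 122 = \left(0 - 79\right) 122 = \left(-79\right) 122 = -9638$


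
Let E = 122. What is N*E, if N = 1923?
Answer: 234606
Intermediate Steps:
N*E = 1923*122 = 234606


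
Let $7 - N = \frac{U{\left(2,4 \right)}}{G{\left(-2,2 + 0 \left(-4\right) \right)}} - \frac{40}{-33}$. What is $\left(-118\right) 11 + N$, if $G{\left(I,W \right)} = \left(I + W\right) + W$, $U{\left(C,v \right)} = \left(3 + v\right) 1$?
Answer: $- \frac{85517}{66} \approx -1295.7$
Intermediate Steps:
$U{\left(C,v \right)} = 3 + v$
$G{\left(I,W \right)} = I + 2 W$
$N = \frac{151}{66}$ ($N = 7 - \left(\frac{3 + 4}{-2 + 2 \left(2 + 0 \left(-4\right)\right)} - \frac{40}{-33}\right) = 7 - \left(\frac{7}{-2 + 2 \left(2 + 0\right)} - - \frac{40}{33}\right) = 7 - \left(\frac{7}{-2 + 2 \cdot 2} + \frac{40}{33}\right) = 7 - \left(\frac{7}{-2 + 4} + \frac{40}{33}\right) = 7 - \left(\frac{7}{2} + \frac{40}{33}\right) = 7 - \frac{311}{66} = \frac{151}{66} \approx 2.2879$)
$\left(-118\right) 11 + N = \left(-118\right) 11 + \frac{151}{66} = -1298 + \frac{151}{66} = - \frac{85517}{66}$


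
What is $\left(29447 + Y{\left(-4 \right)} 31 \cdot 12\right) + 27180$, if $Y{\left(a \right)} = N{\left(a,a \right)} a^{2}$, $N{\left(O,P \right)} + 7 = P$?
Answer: $-8845$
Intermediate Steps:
$N{\left(O,P \right)} = -7 + P$
$Y{\left(a \right)} = a^{2} \left(-7 + a\right)$ ($Y{\left(a \right)} = \left(-7 + a\right) a^{2} = a^{2} \left(-7 + a\right)$)
$\left(29447 + Y{\left(-4 \right)} 31 \cdot 12\right) + 27180 = \left(29447 + \left(-4\right)^{2} \left(-7 - 4\right) 31 \cdot 12\right) + 27180 = \left(29447 + 16 \left(-11\right) 31 \cdot 12\right) + 27180 = \left(29447 + \left(-176\right) 31 \cdot 12\right) + 27180 = \left(29447 - 65472\right) + 27180 = -36025 + 27180 = -8845$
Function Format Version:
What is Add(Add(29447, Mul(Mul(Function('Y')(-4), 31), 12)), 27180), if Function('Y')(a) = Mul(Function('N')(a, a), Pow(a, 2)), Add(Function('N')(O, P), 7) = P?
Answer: -8845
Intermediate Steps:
Function('N')(O, P) = Add(-7, P)
Function('Y')(a) = Mul(Pow(a, 2), Add(-7, a)) (Function('Y')(a) = Mul(Add(-7, a), Pow(a, 2)) = Mul(Pow(a, 2), Add(-7, a)))
Add(Add(29447, Mul(Mul(Function('Y')(-4), 31), 12)), 27180) = Add(Add(29447, Mul(Mul(Mul(Pow(-4, 2), Add(-7, -4)), 31), 12)), 27180) = Add(Add(29447, Mul(Mul(Mul(16, -11), 31), 12)), 27180) = Add(Add(29447, Mul(Mul(-176, 31), 12)), 27180) = Add(Add(29447, Mul(-5456, 12)), 27180) = Add(Add(29447, -65472), 27180) = Add(-36025, 27180) = -8845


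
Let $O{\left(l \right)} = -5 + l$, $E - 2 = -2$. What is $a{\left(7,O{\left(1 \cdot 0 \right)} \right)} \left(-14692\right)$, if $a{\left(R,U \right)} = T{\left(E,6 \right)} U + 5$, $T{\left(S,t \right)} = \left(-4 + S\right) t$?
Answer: $-1836500$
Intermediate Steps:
$E = 0$ ($E = 2 - 2 = 0$)
$T{\left(S,t \right)} = t \left(-4 + S\right)$
$a{\left(R,U \right)} = 5 - 24 U$ ($a{\left(R,U \right)} = 6 \left(-4 + 0\right) U + 5 = 6 \left(-4\right) U + 5 = - 24 U + 5 = 5 - 24 U$)
$a{\left(7,O{\left(1 \cdot 0 \right)} \right)} \left(-14692\right) = \left(5 - 24 \left(-5 + 1 \cdot 0\right)\right) \left(-14692\right) = \left(5 - 24 \left(-5 + 0\right)\right) \left(-14692\right) = \left(5 - -120\right) \left(-14692\right) = \left(5 + 120\right) \left(-14692\right) = 125 \left(-14692\right) = -1836500$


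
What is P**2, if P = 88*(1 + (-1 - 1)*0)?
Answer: 7744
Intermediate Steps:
P = 88 (P = 88*(1 - 2*0) = 88*(1 + 0) = 88*1 = 88)
P**2 = 88**2 = 7744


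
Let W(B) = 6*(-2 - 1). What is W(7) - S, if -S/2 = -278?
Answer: -574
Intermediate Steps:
W(B) = -18 (W(B) = 6*(-3) = -18)
S = 556 (S = -2*(-278) = 556)
W(7) - S = -18 - 1*556 = -18 - 556 = -574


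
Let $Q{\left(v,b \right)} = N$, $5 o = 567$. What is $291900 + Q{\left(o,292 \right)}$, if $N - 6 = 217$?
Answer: $292123$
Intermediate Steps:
$o = \frac{567}{5}$ ($o = \frac{1}{5} \cdot 567 = \frac{567}{5} \approx 113.4$)
$N = 223$ ($N = 6 + 217 = 223$)
$Q{\left(v,b \right)} = 223$
$291900 + Q{\left(o,292 \right)} = 291900 + 223 = 292123$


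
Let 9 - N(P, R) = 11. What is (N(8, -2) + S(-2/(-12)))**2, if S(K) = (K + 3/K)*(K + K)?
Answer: 5329/324 ≈ 16.448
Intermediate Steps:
N(P, R) = -2 (N(P, R) = 9 - 1*11 = 9 - 11 = -2)
S(K) = 2*K*(K + 3/K) (S(K) = (K + 3/K)*(2*K) = 2*K*(K + 3/K))
(N(8, -2) + S(-2/(-12)))**2 = (-2 + (6 + 2*(-2/(-12))**2))**2 = (-2 + (6 + 2*(-2*(-1/12))**2))**2 = (-2 + (6 + 2*(1/6)**2))**2 = (-2 + (6 + 2*(1/36)))**2 = (-2 + (6 + 1/18))**2 = (-2 + 109/18)**2 = (73/18)**2 = 5329/324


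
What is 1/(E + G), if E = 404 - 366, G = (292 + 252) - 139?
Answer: 1/443 ≈ 0.0022573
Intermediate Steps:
G = 405 (G = 544 - 139 = 405)
E = 38
1/(E + G) = 1/(38 + 405) = 1/443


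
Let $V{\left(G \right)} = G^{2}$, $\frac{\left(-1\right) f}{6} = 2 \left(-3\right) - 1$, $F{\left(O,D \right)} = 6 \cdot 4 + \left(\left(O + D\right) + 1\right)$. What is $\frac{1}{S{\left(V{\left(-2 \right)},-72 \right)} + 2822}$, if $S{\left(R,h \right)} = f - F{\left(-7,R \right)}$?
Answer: $\frac{1}{2842} \approx 0.00035186$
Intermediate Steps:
$F{\left(O,D \right)} = 25 + D + O$ ($F{\left(O,D \right)} = 24 + \left(\left(D + O\right) + 1\right) = 24 + \left(1 + D + O\right) = 25 + D + O$)
$f = 42$ ($f = - 6 \left(2 \left(-3\right) - 1\right) = - 6 \left(-6 - 1\right) = \left(-6\right) \left(-7\right) = 42$)
$S{\left(R,h \right)} = 24 - R$ ($S{\left(R,h \right)} = 42 - \left(25 + R - 7\right) = 42 - \left(18 + R\right) = 24 - R$)
$\frac{1}{S{\left(V{\left(-2 \right)},-72 \right)} + 2822} = \frac{1}{\left(24 - \left(-2\right)^{2}\right) + 2822} = \frac{1}{\left(24 - 4\right) + 2822} = \frac{1}{20 + 2822} = \frac{1}{2842}$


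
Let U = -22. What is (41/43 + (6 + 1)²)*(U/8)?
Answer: -5907/43 ≈ -137.37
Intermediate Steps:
(41/43 + (6 + 1)²)*(U/8) = (41/43 + (6 + 1)²)*(-22/8) = (41*(1/43) + 7²)*(-22*⅛) = (41/43 + 49)*(-11/4) = (2148/43)*(-11/4) = -5907/43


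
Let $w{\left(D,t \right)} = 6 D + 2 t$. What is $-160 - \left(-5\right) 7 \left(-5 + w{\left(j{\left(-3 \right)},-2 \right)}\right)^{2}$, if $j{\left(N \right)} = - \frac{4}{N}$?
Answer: $-125$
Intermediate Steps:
$w{\left(D,t \right)} = 2 t + 6 D$
$-160 - \left(-5\right) 7 \left(-5 + w{\left(j{\left(-3 \right)},-2 \right)}\right)^{2} = -160 - \left(-5\right) 7 \left(-5 + \left(2 \left(-2\right) + 6 \left(- \frac{4}{-3}\right)\right)\right)^{2} = -160 - - 35 \left(-5 - \left(4 - 6 \left(\left(-4\right) \left(- \frac{1}{3}\right)\right)\right)\right)^{2} = -160 - - 35 \left(-5 + \left(-4 + 6 \cdot \frac{4}{3}\right)\right)^{2} = -160 - - 35 \left(-5 + \left(-4 + 8\right)\right)^{2} = -160 - - 35 \left(-5 + 4\right)^{2} = -160 - - 35 \left(-1\right)^{2} = -160 - \left(-35\right) 1 = -160 - -35 = -160 + 35 = -125$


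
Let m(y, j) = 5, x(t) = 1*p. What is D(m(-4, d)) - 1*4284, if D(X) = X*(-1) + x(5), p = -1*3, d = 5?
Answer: -4292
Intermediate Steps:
p = -3
x(t) = -3 (x(t) = 1*(-3) = -3)
D(X) = -3 - X (D(X) = X*(-1) - 3 = -X - 3 = -3 - X)
D(m(-4, d)) - 1*4284 = (-3 - 1*5) - 1*4284 = (-3 - 5) - 4284 = -8 - 4284 = -4292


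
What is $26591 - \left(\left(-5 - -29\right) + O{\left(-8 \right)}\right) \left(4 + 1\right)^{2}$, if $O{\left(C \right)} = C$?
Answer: $26191$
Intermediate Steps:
$26591 - \left(\left(-5 - -29\right) + O{\left(-8 \right)}\right) \left(4 + 1\right)^{2} = 26591 - \left(\left(-5 - -29\right) - 8\right) \left(4 + 1\right)^{2} = 26591 - \left(\left(-5 + 29\right) - 8\right) 5^{2} = 26591 - \left(24 - 8\right) 25 = 26591 - 16 \cdot 25 = 26591 - 400 = 26191$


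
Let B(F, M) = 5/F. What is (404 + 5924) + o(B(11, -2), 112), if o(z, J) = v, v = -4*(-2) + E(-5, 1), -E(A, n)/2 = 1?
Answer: 6334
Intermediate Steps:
E(A, n) = -2 (E(A, n) = -2*1 = -2)
v = 6 (v = -4*(-2) - 2 = 8 - 2 = 6)
o(z, J) = 6
(404 + 5924) + o(B(11, -2), 112) = (404 + 5924) + 6 = 6328 + 6 = 6334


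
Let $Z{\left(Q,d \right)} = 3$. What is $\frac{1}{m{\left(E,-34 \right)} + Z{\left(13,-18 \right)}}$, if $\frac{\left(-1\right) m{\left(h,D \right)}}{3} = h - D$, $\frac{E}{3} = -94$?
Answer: $\frac{1}{747} \approx 0.0013387$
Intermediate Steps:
$E = -282$ ($E = 3 \left(-94\right) = -282$)
$m{\left(h,D \right)} = - 3 h + 3 D$ ($m{\left(h,D \right)} = - 3 \left(h - D\right) = - 3 h + 3 D$)
$\frac{1}{m{\left(E,-34 \right)} + Z{\left(13,-18 \right)}} = \frac{1}{\left(\left(-3\right) \left(-282\right) + 3 \left(-34\right)\right) + 3} = \frac{1}{\left(846 - 102\right) + 3} = \frac{1}{744 + 3} = \frac{1}{747}$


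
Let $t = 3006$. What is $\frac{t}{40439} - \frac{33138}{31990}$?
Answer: $- \frac{88850403}{92403115} \approx -0.96155$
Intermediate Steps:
$\frac{t}{40439} - \frac{33138}{31990} = \frac{3006}{40439} - \frac{33138}{31990} = 3006 \cdot \frac{1}{40439} - \frac{2367}{2285} = \frac{3006}{40439} - \frac{2367}{2285} = - \frac{88850403}{92403115}$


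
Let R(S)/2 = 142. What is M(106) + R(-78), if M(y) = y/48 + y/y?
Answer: 6893/24 ≈ 287.21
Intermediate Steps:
M(y) = 1 + y/48 (M(y) = y*(1/48) + 1 = y/48 + 1 = 1 + y/48)
R(S) = 284 (R(S) = 2*142 = 284)
M(106) + R(-78) = (1 + (1/48)*106) + 284 = (1 + 53/24) + 284 = 77/24 + 284 = 6893/24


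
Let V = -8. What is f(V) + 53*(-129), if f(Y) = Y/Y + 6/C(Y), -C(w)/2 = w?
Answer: -54685/8 ≈ -6835.6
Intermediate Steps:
C(w) = -2*w
f(Y) = 1 - 3/Y (f(Y) = Y/Y + 6/((-2*Y)) = 1 + 6*(-1/(2*Y)) = 1 - 3/Y)
f(V) + 53*(-129) = (-3 - 8)/(-8) + 53*(-129) = -1/8*(-11) - 6837 = 11/8 - 6837 = -54685/8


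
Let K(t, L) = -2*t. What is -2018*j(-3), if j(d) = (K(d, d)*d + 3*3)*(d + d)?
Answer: -108972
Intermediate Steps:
j(d) = 2*d*(9 - 2*d²) (j(d) = ((-2*d)*d + 3*3)*(d + d) = (-2*d² + 9)*(2*d) = (9 - 2*d²)*(2*d) = 2*d*(9 - 2*d²))
-2018*j(-3) = -2018*(-4*(-3)³ + 18*(-3)) = -2018*(-4*(-27) - 54) = -2018*(108 - 54) = -2018*54 = -108972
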